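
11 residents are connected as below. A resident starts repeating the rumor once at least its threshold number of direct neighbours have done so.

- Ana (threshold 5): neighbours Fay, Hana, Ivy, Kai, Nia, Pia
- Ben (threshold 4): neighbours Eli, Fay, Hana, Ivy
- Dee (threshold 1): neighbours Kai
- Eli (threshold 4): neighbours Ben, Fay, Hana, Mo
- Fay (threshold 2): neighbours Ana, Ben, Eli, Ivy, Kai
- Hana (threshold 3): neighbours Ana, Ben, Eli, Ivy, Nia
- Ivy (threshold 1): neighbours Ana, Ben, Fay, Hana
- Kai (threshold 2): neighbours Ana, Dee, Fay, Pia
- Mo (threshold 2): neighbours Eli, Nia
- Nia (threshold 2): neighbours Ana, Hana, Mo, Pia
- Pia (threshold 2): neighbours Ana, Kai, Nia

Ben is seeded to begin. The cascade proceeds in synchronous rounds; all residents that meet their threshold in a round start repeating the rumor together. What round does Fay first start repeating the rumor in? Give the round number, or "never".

Round 1 — Ben starts repeating the rumor (initial).
Round 2 — checking thresholds:
  Eli: 1 of 4 neighbours < 4, below threshold.
  Fay: 1 of 5 neighbours < 2, below threshold.
  Hana: 1 of 5 neighbours < 3, below threshold.
  Ivy: 1 of 4 neighbours ≥ 1, starts repeating the rumor.
Round 3 — checking thresholds:
  Ana: 1 of 6 neighbours < 5, below threshold.
  Eli: 1 of 4 neighbours < 4, below threshold.
  Fay: 2 of 5 neighbours ≥ 2, starts repeating the rumor.
  Hana: 2 of 5 neighbours < 3, below threshold.
Round 4 — no new spreads; cascade stops.

3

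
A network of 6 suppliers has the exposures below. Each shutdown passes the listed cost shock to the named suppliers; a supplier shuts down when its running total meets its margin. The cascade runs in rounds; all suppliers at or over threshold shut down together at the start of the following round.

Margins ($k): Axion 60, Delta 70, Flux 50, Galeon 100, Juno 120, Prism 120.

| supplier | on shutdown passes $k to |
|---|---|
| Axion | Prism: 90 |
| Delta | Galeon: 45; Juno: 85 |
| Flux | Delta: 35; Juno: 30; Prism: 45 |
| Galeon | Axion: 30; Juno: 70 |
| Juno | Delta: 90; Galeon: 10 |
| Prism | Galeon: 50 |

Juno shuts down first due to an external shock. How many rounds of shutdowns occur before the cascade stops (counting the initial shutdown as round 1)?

2

Round 1 — Juno shuts down (initial).
  Delta: +90 → 90 ≥ 70
  Galeon: +10 → 10 < 100
Round 2 — Delta shuts down.
  Galeon: +45 → 55 < 100
No further shutdowns.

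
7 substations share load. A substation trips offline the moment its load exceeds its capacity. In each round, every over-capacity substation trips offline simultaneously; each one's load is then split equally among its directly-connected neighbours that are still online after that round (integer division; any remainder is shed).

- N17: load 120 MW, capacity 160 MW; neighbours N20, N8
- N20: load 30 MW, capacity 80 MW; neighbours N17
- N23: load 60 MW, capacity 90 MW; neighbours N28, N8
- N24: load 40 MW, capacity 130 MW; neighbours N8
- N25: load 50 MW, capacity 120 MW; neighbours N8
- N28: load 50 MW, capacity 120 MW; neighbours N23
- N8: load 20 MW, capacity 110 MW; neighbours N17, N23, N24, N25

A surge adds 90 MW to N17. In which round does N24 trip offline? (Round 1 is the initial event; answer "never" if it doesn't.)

Round 1 — N17 at 210 > 160. N17 trips offline.
  N17 sheds 210 MW to N20, N8: 105 each.
    N20: 30+105 = 135 > 80
    N8: 20+105 = 125 > 110
Round 2 — N20, N8 trip offline.
  N20 sheds 135 MW: no online neighbours, lost.
  N8 sheds 125 MW to N23, N24, N25: 41 each (2 lost).
    N23: 60+41 = 101 > 90
    N24: 40+41 = 81 ≤ 130
    N25: 50+41 = 91 ≤ 120
Round 3 — N23 trips offline.
  N23 sheds 101 MW to N28: 101 each.
    N28: 50+101 = 151 > 120
Round 4 — N28 trips offline.
  N28 sheds 151 MW: no online neighbours, lost.
No further trips.

never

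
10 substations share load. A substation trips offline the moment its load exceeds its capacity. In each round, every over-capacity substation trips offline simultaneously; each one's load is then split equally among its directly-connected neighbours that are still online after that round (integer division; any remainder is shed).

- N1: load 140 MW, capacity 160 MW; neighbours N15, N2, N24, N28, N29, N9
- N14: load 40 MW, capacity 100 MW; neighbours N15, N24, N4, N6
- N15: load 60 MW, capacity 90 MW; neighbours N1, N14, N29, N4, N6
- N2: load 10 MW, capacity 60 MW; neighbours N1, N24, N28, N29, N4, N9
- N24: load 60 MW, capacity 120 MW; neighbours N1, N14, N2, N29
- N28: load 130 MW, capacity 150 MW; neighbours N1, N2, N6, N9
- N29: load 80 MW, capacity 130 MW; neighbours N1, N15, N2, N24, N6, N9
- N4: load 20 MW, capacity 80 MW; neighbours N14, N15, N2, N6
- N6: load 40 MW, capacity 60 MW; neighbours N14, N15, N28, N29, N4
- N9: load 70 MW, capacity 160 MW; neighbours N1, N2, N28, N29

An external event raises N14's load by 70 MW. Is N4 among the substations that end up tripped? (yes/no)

yes

Round 1 — N14 at 110 > 100. N14 trips offline.
  N14 sheds 110 MW to N15, N24, N4, N6: 27 each (2 lost).
    N15: 60+27 = 87 ≤ 90
    N24: 60+27 = 87 ≤ 120
    N4: 20+27 = 47 ≤ 80
    N6: 40+27 = 67 > 60
Round 2 — N6 trips offline.
  N6 sheds 67 MW to N15, N28, N29, N4: 16 each (3 lost).
    N15: 87+16 = 103 > 90
    N28: 130+16 = 146 ≤ 150
    N29: 80+16 = 96 ≤ 130
    N4: 47+16 = 63 ≤ 80
Round 3 — N15 trips offline.
  N15 sheds 103 MW to N1, N29, N4: 34 each (1 lost).
    N1: 140+34 = 174 > 160
    N29: 96+34 = 130 ≤ 130
    N4: 63+34 = 97 > 80
Round 4 — N1, N4 trip offline.
  N1 sheds 174 MW to N2, N24, N28, N29, N9: 34 each (4 lost).
    N2: 10+34 = 44 ≤ 60
    N24: 87+34 = 121 > 120
    N28: 146+34 = 180 > 150
    N29: 130+34 = 164 > 130
    N9: 70+34 = 104 ≤ 160
  N4 sheds 97 MW to N2: 97 each.
    N2: 44+97 = 141 > 60
Round 5 — N2, N24, N28, N29 trip offline.
  N2 sheds 141 MW to N9: 141 each.
    N9: 104+141 = 245 > 160
  N24 sheds 121 MW: no online neighbours, lost.
  N28 sheds 180 MW to N9: 180 each.
    N9: 245+180 = 425 > 160
  N29 sheds 164 MW to N9: 164 each.
    N9: 425+164 = 589 > 160
Round 6 — N9 trips offline.
  N9 sheds 589 MW: no online neighbours, lost.
No further trips.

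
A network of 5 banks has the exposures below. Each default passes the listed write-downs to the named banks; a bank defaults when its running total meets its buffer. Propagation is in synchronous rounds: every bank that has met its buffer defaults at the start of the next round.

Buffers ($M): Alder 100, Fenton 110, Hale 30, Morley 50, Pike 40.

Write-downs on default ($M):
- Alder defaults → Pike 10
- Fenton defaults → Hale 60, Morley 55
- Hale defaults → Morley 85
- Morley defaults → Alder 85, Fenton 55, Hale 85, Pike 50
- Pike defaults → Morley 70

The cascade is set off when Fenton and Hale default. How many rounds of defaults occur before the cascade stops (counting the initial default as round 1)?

3

Round 1 — Fenton, Hale default (initial).
  Morley: +55+85 → 140 ≥ 50
Round 2 — Morley defaults.
  Alder: +85 → 85 < 100
  Pike: +50 → 50 ≥ 40
Round 3 — Pike defaults.
No further defaults.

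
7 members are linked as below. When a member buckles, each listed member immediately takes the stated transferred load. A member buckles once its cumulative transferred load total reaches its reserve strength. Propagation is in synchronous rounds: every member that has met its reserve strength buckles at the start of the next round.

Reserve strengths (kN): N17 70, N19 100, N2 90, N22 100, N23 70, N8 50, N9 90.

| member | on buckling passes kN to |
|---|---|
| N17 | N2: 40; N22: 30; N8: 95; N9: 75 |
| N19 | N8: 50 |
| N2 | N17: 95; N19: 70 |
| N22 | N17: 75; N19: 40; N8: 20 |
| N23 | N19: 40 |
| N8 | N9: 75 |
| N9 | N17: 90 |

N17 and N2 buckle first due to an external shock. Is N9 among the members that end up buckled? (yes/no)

yes

Round 1 — N17, N2 buckle (initial).
  N19: +70 → 70 < 100
  N22: +30 → 30 < 100
  N8: +95 → 95 ≥ 50
  N9: +75 → 75 < 90
Round 2 — N8 buckles.
  N9: +75 → 150 ≥ 90
Round 3 — N9 buckles.
No further bucklings.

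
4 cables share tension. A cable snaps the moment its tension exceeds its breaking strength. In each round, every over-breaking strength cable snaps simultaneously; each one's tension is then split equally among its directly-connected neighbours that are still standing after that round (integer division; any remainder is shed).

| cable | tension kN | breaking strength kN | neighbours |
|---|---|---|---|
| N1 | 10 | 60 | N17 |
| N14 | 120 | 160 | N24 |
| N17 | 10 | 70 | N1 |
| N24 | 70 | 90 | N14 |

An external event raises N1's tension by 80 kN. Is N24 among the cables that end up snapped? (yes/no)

Round 1 — N1 at 90 > 60. N1 snaps.
  N1 sheds 90 kN to N17: 90 each.
    N17: 10+90 = 100 > 70
Round 2 — N17 snaps.
  N17 sheds 100 kN: no online neighbours, lost.
No further breaks.

no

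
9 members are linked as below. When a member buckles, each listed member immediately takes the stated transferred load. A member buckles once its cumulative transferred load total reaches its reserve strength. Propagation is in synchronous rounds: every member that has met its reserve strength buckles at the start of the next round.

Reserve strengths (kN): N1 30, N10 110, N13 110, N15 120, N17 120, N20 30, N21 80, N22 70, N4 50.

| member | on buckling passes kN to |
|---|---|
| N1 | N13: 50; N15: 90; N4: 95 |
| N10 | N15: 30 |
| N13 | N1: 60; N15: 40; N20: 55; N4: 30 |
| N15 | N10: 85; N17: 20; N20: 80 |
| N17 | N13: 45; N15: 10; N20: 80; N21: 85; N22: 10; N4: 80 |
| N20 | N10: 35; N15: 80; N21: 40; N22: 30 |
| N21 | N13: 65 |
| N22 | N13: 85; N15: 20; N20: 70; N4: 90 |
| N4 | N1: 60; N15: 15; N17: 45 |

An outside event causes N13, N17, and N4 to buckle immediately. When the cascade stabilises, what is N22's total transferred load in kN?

40

Round 1 — N13, N17, N4 buckle (initial).
  N1: +60+60 → 120 ≥ 30
  N15: +40+10+15 → 65 < 120
  N20: +55+80 → 135 ≥ 30
  N21: +85 → 85 ≥ 80
  N22: +10 → 10 < 70
Round 2 — N1, N20, N21 buckle.
  N10: +35 → 35 < 110
  N15: +90+80 → 235 ≥ 120
  N22: +30 → 40 < 70
Round 3 — N15 buckles.
  N10: +85 → 120 ≥ 110
Round 4 — N10 buckles.
No further bucklings.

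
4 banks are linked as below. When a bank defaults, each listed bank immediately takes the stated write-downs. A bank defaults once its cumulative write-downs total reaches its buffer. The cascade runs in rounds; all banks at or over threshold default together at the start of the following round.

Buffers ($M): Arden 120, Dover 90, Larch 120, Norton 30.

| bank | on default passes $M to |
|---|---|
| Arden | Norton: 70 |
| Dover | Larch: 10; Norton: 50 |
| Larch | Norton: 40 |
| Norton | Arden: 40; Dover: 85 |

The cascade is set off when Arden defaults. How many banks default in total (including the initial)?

2

Round 1 — Arden defaults (initial).
  Norton: +70 → 70 ≥ 30
Round 2 — Norton defaults.
  Dover: +85 → 85 < 90
No further defaults.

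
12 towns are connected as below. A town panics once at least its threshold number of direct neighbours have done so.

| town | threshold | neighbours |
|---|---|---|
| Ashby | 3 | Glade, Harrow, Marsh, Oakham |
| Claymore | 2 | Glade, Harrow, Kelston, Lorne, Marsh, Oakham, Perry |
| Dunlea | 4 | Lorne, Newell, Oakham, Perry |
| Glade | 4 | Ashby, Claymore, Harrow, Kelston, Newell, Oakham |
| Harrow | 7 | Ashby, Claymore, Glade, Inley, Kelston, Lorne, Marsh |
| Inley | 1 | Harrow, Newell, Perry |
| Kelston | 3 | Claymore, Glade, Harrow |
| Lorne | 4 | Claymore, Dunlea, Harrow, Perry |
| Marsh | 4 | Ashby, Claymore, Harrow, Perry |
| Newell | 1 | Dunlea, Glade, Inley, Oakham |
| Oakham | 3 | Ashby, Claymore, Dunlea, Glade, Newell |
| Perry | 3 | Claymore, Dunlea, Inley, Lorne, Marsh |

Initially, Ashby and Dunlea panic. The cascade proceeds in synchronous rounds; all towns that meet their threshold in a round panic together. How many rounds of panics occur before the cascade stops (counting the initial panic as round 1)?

Round 1 — Ashby, Dunlea panic (initial).
Round 2 — checking thresholds:
  Glade: 1 of 6 neighbours < 4, below threshold.
  Harrow: 1 of 7 neighbours < 7, below threshold.
  Lorne: 1 of 4 neighbours < 4, below threshold.
  Marsh: 1 of 4 neighbours < 4, below threshold.
  Newell: 1 of 4 neighbours ≥ 1, panics.
  Oakham: 2 of 5 neighbours < 3, below threshold.
  Perry: 1 of 5 neighbours < 3, below threshold.
Round 3 — checking thresholds:
  Glade: 2 of 6 neighbours < 4, below threshold.
  Harrow: 1 of 7 neighbours < 7, below threshold.
  Inley: 1 of 3 neighbours ≥ 1, panics.
  Lorne: 1 of 4 neighbours < 4, below threshold.
  Marsh: 1 of 4 neighbours < 4, below threshold.
  Oakham: 3 of 5 neighbours ≥ 3, panics.
  Perry: 1 of 5 neighbours < 3, below threshold.
Round 4 — no new panics; cascade stops.

3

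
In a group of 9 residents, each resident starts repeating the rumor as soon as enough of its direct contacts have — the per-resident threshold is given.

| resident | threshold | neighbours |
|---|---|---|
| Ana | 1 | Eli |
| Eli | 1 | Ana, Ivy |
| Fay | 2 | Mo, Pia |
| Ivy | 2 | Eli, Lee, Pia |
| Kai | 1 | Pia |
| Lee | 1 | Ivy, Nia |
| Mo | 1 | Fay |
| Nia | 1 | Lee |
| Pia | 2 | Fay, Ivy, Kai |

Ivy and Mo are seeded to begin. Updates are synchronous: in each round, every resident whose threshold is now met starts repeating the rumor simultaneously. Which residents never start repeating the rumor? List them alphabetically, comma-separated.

Round 1 — Ivy, Mo start repeating the rumor (initial).
Round 2 — checking thresholds:
  Eli: 1 of 2 neighbours ≥ 1, starts repeating the rumor.
  Fay: 1 of 2 neighbours < 2, below threshold.
  Lee: 1 of 2 neighbours ≥ 1, starts repeating the rumor.
  Pia: 1 of 3 neighbours < 2, below threshold.
Round 3 — checking thresholds:
  Ana: 1 of 1 neighbours ≥ 1, starts repeating the rumor.
  Fay: 1 of 2 neighbours < 2, below threshold.
  Nia: 1 of 1 neighbours ≥ 1, starts repeating the rumor.
  Pia: 1 of 3 neighbours < 2, below threshold.
Round 4 — no new spreads; cascade stops.

Fay, Kai, Pia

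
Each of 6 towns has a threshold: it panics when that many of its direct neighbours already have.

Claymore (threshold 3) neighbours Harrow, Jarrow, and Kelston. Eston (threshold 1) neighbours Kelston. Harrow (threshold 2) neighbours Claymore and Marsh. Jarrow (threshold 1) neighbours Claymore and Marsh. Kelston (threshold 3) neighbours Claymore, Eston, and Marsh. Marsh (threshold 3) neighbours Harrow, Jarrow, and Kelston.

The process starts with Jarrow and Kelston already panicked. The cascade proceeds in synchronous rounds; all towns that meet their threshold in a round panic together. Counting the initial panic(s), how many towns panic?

3

Round 1 — Jarrow, Kelston panic (initial).
Round 2 — checking thresholds:
  Claymore: 2 of 3 neighbours < 3, not yet.
  Eston: 1 of 1 neighbours ≥ 1, panics.
  Marsh: 2 of 3 neighbours < 3, not yet.
Round 3 — no new panics; cascade stops.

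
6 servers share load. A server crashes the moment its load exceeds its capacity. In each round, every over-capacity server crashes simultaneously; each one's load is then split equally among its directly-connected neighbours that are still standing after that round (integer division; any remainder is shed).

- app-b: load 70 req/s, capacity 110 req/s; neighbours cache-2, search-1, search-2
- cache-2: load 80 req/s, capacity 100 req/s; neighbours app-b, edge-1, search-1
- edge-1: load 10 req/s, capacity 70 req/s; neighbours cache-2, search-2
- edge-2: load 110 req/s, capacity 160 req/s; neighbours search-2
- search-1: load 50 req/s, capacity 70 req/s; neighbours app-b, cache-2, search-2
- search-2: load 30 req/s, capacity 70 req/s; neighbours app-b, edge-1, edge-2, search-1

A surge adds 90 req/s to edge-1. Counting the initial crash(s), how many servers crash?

5

Round 1 — edge-1 at 100 > 70. edge-1 crashes.
  edge-1 sheds 100 req/s to cache-2, search-2: 50 each.
    cache-2: 80+50 = 130 > 100
    search-2: 30+50 = 80 > 70
Round 2 — cache-2, search-2 crash.
  cache-2 sheds 130 req/s to app-b, search-1: 65 each.
    app-b: 70+65 = 135 > 110
    search-1: 50+65 = 115 > 70
  search-2 sheds 80 req/s to app-b, edge-2, search-1: 26 each (2 lost).
    app-b: 135+26 = 161 > 110
    edge-2: 110+26 = 136 ≤ 160
    search-1: 115+26 = 141 > 70
Round 3 — app-b, search-1 crash.
  app-b sheds 161 req/s: no online neighbours, lost.
  search-1 sheds 141 req/s: no online neighbours, lost.
No further crashes.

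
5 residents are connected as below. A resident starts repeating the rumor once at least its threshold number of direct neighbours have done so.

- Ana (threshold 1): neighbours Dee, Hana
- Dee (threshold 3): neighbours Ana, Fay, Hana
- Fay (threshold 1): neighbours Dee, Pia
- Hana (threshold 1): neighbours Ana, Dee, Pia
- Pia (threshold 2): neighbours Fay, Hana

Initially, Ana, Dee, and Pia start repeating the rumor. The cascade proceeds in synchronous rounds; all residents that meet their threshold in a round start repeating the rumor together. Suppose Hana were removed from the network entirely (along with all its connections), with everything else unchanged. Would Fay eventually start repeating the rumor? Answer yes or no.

yes

With Hana removed:
Round 1 — Ana, Dee, Pia start repeating the rumor (initial).
Round 2 — checking thresholds:
  Fay: 2 of 2 neighbours ≥ 1, starts repeating the rumor.
Round 3 — no new spreads; cascade stops.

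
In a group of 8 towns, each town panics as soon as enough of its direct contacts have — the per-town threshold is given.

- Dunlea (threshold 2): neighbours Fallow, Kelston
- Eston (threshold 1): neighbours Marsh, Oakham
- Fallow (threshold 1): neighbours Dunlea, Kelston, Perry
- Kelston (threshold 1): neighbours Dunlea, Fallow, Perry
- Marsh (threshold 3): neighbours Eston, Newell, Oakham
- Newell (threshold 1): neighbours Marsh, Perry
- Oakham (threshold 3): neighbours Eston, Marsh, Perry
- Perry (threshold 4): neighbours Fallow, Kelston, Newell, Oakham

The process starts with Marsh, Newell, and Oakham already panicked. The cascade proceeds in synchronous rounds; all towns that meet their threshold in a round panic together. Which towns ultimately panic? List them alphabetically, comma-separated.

Eston, Marsh, Newell, Oakham

Round 1 — Marsh, Newell, Oakham panic (initial).
Round 2 — checking thresholds:
  Eston: 2 of 2 neighbours ≥ 1, panics.
  Perry: 2 of 4 neighbours < 4, not yet.
Round 3 — no new panics; cascade stops.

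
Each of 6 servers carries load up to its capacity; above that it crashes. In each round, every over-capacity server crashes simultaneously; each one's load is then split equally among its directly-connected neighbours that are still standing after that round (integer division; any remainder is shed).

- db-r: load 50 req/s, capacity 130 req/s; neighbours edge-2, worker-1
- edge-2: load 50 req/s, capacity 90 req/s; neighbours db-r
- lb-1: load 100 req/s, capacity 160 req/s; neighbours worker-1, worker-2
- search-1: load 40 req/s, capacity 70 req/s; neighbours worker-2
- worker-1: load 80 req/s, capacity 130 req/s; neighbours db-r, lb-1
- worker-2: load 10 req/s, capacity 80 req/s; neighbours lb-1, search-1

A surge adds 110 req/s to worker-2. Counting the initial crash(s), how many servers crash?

2

Round 1 — worker-2 at 120 > 80. worker-2 crashes.
  worker-2 sheds 120 req/s to lb-1, search-1: 60 each.
    lb-1: 100+60 = 160 ≤ 160
    search-1: 40+60 = 100 > 70
Round 2 — search-1 crashes.
  search-1 sheds 100 req/s: no online neighbours, lost.
No further crashes.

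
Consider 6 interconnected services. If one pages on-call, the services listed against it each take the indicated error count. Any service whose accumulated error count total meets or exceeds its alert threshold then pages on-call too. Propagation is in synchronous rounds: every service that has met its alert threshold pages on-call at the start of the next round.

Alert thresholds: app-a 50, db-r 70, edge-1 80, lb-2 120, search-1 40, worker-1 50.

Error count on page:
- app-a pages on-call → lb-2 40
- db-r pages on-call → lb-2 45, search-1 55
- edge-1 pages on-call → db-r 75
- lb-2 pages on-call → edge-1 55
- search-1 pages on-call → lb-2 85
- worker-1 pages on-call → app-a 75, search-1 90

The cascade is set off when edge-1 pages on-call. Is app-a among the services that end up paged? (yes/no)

no

Round 1 — edge-1 pages on-call (initial).
  db-r: +75 → 75 ≥ 70
Round 2 — db-r pages on-call.
  lb-2: +45 → 45 < 120
  search-1: +55 → 55 ≥ 40
Round 3 — search-1 pages on-call.
  lb-2: +85 → 130 ≥ 120
Round 4 — lb-2 pages on-call.
No further pages.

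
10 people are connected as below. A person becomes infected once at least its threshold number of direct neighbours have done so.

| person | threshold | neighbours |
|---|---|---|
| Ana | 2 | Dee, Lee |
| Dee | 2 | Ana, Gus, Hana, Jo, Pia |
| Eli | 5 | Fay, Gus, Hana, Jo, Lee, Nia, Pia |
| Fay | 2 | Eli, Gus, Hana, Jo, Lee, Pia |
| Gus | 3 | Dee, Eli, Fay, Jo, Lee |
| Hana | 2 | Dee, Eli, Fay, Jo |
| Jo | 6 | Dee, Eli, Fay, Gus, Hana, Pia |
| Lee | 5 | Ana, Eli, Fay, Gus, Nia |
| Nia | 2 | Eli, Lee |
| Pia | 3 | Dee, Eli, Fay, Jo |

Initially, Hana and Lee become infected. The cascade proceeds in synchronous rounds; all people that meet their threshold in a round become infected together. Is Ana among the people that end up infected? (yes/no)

Round 1 — Hana, Lee become infected (initial).
Round 2 — checking thresholds:
  Ana: 1 of 2 neighbours < 2, not yet.
  Dee: 1 of 5 neighbours < 2, not yet.
  Eli: 2 of 7 neighbours < 5, not yet.
  Fay: 2 of 6 neighbours ≥ 2, becomes infected.
  Gus: 1 of 5 neighbours < 3, not yet.
  Jo: 1 of 6 neighbours < 6, not yet.
  Nia: 1 of 2 neighbours < 2, not yet.
Round 3 — no new infections; cascade stops.

no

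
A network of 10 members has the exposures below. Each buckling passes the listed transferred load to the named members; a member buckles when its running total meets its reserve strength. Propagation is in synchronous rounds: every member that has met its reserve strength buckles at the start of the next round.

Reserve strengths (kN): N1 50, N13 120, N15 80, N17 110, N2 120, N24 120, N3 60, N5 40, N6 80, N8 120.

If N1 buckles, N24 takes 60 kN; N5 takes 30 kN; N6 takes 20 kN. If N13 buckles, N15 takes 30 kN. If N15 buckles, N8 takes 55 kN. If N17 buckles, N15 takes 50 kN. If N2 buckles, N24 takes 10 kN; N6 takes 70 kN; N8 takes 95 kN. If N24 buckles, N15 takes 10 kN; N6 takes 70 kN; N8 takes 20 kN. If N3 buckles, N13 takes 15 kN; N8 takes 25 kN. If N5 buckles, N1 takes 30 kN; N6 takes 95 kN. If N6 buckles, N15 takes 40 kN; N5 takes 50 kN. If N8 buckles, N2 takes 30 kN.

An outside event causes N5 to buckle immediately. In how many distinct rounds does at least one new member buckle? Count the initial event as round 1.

Round 1 — N5 buckles (initial).
  N1: +30 → 30 < 50
  N6: +95 → 95 ≥ 80
Round 2 — N6 buckles.
  N15: +40 → 40 < 80
No further bucklings.

2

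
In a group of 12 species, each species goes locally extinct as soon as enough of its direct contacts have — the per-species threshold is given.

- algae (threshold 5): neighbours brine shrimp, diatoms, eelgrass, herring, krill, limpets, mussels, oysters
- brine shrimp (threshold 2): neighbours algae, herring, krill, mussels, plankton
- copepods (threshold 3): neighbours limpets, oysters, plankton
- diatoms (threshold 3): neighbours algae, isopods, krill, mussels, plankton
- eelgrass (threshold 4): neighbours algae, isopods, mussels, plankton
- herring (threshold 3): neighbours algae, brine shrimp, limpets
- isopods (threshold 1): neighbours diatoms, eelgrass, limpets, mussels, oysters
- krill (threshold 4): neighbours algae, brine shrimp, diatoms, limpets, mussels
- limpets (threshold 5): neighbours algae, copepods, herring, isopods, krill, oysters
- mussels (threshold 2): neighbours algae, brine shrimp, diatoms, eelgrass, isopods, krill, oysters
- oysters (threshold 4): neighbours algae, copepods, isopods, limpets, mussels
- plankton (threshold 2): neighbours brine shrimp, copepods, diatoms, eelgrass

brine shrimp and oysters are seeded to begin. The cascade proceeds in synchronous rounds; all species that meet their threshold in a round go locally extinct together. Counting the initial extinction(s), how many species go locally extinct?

Round 1 — brine shrimp, oysters go locally extinct (initial).
Round 2 — checking thresholds:
  algae: 2 of 8 neighbours < 5, not yet.
  copepods: 1 of 3 neighbours < 3, not yet.
  herring: 1 of 3 neighbours < 3, not yet.
  isopods: 1 of 5 neighbours ≥ 1, goes locally extinct.
  krill: 1 of 5 neighbours < 4, not yet.
  limpets: 1 of 6 neighbours < 5, not yet.
  mussels: 2 of 7 neighbours ≥ 2, goes locally extinct.
  plankton: 1 of 4 neighbours < 2, not yet.
Round 3 — no new extinctions; cascade stops.

4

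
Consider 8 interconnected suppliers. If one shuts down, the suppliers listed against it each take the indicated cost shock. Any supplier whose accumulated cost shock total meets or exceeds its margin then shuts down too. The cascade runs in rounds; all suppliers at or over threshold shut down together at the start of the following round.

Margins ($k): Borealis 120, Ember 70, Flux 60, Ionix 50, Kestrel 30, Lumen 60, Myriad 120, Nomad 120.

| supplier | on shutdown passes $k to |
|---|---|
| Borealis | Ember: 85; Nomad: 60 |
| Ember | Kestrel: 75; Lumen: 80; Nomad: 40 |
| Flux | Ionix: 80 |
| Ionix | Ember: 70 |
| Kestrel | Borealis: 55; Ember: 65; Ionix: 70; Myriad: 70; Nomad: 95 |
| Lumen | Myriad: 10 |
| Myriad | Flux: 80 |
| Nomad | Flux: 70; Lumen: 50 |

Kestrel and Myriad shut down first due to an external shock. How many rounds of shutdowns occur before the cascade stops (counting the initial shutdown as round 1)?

4

Round 1 — Kestrel, Myriad shut down (initial).
  Borealis: +55 → 55 < 120
  Ember: +65 → 65 < 70
  Flux: +80 → 80 ≥ 60
  Ionix: +70 → 70 ≥ 50
  Nomad: +95 → 95 < 120
Round 2 — Flux, Ionix shut down.
  Ember: +70 → 135 ≥ 70
Round 3 — Ember shuts down.
  Lumen: +80 → 80 ≥ 60
  Nomad: +40 → 135 ≥ 120
Round 4 — Lumen, Nomad shut down.
No further shutdowns.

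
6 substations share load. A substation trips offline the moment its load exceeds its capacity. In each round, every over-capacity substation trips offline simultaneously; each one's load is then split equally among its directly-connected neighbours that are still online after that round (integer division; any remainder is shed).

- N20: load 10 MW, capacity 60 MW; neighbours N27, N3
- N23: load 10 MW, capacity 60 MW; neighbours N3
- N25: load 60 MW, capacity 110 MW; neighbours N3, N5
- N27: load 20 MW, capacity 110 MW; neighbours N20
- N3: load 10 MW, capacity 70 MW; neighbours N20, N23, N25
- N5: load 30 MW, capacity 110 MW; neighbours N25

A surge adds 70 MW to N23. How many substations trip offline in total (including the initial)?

Round 1 — N23 at 80 > 60. N23 trips offline.
  N23 sheds 80 MW to N3: 80 each.
    N3: 10+80 = 90 > 70
Round 2 — N3 trips offline.
  N3 sheds 90 MW to N20, N25: 45 each.
    N20: 10+45 = 55 ≤ 60
    N25: 60+45 = 105 ≤ 110
No further trips.

2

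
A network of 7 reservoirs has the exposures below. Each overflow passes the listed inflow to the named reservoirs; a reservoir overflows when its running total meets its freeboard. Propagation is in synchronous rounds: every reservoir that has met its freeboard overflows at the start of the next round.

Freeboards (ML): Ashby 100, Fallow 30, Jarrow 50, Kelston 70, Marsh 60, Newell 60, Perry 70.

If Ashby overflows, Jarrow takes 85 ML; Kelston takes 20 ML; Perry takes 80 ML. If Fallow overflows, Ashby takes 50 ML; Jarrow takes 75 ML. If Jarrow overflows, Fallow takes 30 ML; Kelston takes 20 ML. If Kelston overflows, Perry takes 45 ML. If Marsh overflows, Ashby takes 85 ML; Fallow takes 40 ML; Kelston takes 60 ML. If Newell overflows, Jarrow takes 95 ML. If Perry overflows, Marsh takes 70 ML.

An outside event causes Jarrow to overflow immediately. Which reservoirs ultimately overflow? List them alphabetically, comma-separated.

Fallow, Jarrow

Round 1 — Jarrow overflows (initial).
  Fallow: +30 → 30 ≥ 30
  Kelston: +20 → 20 < 70
Round 2 — Fallow overflows.
  Ashby: +50 → 50 < 100
No further overflows.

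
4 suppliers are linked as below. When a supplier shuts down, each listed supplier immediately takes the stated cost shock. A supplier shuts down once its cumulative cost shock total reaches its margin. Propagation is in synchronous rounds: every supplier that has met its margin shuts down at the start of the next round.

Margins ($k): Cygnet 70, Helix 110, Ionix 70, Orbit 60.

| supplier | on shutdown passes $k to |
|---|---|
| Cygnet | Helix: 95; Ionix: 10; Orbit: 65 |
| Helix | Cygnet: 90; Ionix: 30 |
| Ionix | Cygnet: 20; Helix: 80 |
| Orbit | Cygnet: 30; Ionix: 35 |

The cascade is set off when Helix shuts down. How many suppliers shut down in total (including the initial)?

4

Round 1 — Helix shuts down (initial).
  Cygnet: +90 → 90 ≥ 70
  Ionix: +30 → 30 < 70
Round 2 — Cygnet shuts down.
  Ionix: +10 → 40 < 70
  Orbit: +65 → 65 ≥ 60
Round 3 — Orbit shuts down.
  Ionix: +35 → 75 ≥ 70
Round 4 — Ionix shuts down.
No further shutdowns.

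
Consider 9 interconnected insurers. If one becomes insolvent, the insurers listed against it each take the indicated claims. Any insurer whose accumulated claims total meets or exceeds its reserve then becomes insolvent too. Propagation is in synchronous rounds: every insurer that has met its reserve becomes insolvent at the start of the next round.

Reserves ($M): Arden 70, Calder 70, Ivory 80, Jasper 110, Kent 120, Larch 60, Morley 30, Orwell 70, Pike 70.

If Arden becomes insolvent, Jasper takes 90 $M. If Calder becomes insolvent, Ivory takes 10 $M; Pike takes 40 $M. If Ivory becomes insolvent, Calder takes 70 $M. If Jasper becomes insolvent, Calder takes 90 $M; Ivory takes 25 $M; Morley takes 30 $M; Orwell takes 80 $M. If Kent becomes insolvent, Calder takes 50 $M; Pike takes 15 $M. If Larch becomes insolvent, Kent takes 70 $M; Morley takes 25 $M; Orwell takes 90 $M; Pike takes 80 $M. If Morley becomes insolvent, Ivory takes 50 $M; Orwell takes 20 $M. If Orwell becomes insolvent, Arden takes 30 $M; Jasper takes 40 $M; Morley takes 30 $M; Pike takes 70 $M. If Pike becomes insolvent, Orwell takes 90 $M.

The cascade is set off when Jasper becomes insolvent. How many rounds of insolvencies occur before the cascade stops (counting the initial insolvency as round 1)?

3

Round 1 — Jasper becomes insolvent (initial).
  Calder: +90 → 90 ≥ 70
  Ivory: +25 → 25 < 80
  Morley: +30 → 30 ≥ 30
  Orwell: +80 → 80 ≥ 70
Round 2 — Calder, Morley, Orwell become insolvent.
  Arden: +30 → 30 < 70
  Ivory: +10+50 → 85 ≥ 80
  Pike: +40+70 → 110 ≥ 70
Round 3 — Ivory, Pike become insolvent.
No further insolvencies.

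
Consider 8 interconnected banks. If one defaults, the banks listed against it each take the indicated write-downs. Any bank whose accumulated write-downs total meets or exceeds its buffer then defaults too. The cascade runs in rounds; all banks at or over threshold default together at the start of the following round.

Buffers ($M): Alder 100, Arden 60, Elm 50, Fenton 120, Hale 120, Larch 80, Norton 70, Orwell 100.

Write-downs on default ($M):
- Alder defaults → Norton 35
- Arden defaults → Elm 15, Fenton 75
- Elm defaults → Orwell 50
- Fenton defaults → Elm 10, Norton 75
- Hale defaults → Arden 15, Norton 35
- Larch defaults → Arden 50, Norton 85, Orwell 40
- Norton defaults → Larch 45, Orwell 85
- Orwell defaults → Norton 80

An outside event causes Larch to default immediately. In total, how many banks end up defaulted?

3

Round 1 — Larch defaults (initial).
  Arden: +50 → 50 < 60
  Norton: +85 → 85 ≥ 70
  Orwell: +40 → 40 < 100
Round 2 — Norton defaults.
  Orwell: +85 → 125 ≥ 100
Round 3 — Orwell defaults.
No further defaults.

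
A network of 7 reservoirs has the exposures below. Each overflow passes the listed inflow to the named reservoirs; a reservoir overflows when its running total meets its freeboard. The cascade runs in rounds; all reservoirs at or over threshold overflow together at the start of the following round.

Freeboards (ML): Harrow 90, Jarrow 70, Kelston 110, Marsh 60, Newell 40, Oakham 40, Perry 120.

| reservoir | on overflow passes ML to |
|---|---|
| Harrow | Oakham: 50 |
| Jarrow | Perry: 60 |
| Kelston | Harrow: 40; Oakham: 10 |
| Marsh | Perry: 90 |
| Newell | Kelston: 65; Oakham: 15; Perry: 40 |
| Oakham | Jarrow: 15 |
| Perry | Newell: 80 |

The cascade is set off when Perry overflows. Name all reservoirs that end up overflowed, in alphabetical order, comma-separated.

Newell, Perry

Round 1 — Perry overflows (initial).
  Newell: +80 → 80 ≥ 40
Round 2 — Newell overflows.
  Kelston: +65 → 65 < 110
  Oakham: +15 → 15 < 40
No further overflows.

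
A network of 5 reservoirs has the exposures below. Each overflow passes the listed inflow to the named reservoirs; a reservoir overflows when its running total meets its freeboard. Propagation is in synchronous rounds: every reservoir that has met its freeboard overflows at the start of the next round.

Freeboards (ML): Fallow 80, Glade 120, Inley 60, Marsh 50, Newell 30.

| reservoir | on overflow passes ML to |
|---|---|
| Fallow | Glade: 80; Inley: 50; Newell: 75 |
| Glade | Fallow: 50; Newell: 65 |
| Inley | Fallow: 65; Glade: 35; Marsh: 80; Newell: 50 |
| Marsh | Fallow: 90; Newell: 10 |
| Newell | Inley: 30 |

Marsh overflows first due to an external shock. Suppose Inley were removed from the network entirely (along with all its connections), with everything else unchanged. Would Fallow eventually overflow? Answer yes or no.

yes

With Inley removed:
Round 1 — Marsh overflows (initial).
  Fallow: +90 → 90 ≥ 80
  Newell: +10 → 10 < 30
Round 2 — Fallow overflows.
  Glade: +80 → 80 < 120
  Newell: +75 → 85 ≥ 30
Round 3 — Newell overflows.
No further overflows.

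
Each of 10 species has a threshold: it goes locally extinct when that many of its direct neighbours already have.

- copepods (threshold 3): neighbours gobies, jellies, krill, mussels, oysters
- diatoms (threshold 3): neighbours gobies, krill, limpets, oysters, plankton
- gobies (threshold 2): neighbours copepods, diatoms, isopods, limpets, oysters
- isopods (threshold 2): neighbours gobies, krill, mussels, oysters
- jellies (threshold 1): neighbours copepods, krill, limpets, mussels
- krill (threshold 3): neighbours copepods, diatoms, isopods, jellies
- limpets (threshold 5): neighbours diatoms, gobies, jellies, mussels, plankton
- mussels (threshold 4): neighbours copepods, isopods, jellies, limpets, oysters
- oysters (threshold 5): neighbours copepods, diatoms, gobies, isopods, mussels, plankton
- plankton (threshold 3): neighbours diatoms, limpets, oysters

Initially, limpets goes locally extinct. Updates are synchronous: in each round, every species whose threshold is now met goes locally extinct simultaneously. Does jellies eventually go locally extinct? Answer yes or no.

yes

Round 1 — limpets goes locally extinct (initial).
Round 2 — checking thresholds:
  diatoms: 1 of 5 neighbours < 3, holds.
  gobies: 1 of 5 neighbours < 2, holds.
  jellies: 1 of 4 neighbours ≥ 1, goes locally extinct.
  mussels: 1 of 5 neighbours < 4, holds.
  plankton: 1 of 3 neighbours < 3, holds.
Round 3 — no new extinctions; cascade stops.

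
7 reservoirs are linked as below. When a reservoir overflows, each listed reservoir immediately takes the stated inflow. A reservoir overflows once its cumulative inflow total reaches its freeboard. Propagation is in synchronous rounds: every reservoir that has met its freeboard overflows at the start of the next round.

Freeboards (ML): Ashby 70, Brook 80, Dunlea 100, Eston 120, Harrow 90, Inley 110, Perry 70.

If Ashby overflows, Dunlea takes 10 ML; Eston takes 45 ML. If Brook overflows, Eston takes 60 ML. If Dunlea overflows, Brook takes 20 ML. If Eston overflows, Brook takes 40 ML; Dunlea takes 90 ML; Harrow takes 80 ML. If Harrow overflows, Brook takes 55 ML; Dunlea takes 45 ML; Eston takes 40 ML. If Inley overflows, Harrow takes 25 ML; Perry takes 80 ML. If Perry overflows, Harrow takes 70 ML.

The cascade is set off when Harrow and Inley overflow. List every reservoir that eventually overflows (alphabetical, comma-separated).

Round 1 — Harrow, Inley overflow (initial).
  Brook: +55 → 55 < 80
  Dunlea: +45 → 45 < 100
  Eston: +40 → 40 < 120
  Perry: +80 → 80 ≥ 70
Round 2 — Perry overflows.
No further overflows.

Harrow, Inley, Perry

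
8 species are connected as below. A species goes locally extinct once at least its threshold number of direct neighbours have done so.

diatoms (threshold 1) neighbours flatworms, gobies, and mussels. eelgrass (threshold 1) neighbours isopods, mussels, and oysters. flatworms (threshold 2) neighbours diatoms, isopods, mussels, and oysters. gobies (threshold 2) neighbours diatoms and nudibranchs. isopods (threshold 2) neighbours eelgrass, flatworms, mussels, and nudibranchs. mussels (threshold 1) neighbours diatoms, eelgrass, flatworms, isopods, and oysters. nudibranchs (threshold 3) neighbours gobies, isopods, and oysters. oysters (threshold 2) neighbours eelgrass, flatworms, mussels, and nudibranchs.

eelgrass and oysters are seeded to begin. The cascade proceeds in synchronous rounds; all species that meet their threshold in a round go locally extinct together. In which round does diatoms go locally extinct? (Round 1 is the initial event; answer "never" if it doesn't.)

Round 1 — eelgrass, oysters go locally extinct (initial).
Round 2 — checking thresholds:
  flatworms: 1 of 4 neighbours < 2, not yet.
  isopods: 1 of 4 neighbours < 2, not yet.
  mussels: 2 of 5 neighbours ≥ 1, goes locally extinct.
  nudibranchs: 1 of 3 neighbours < 3, not yet.
Round 3 — checking thresholds:
  diatoms: 1 of 3 neighbours ≥ 1, goes locally extinct.
  flatworms: 2 of 4 neighbours ≥ 2, goes locally extinct.
  isopods: 2 of 4 neighbours ≥ 2, goes locally extinct.
  nudibranchs: 1 of 3 neighbours < 3, not yet.
Round 4 — no new extinctions; cascade stops.

3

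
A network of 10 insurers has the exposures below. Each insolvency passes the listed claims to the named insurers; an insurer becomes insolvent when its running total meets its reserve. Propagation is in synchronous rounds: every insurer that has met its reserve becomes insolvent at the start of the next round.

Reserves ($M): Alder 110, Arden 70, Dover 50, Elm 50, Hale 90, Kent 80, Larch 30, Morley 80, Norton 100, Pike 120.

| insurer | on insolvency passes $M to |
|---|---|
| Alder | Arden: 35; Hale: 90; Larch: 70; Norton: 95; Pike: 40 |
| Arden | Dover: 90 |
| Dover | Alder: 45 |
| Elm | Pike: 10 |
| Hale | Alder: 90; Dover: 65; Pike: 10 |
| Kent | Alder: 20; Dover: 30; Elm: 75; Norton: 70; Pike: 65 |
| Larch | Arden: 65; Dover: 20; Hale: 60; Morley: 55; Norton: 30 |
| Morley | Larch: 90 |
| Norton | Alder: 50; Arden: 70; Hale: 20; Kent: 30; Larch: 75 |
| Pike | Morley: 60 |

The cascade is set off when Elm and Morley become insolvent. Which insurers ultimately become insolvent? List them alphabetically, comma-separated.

Elm, Larch, Morley

Round 1 — Elm, Morley become insolvent (initial).
  Larch: +90 → 90 ≥ 30
  Pike: +10 → 10 < 120
Round 2 — Larch becomes insolvent.
  Arden: +65 → 65 < 70
  Dover: +20 → 20 < 50
  Hale: +60 → 60 < 90
  Norton: +30 → 30 < 100
No further insolvencies.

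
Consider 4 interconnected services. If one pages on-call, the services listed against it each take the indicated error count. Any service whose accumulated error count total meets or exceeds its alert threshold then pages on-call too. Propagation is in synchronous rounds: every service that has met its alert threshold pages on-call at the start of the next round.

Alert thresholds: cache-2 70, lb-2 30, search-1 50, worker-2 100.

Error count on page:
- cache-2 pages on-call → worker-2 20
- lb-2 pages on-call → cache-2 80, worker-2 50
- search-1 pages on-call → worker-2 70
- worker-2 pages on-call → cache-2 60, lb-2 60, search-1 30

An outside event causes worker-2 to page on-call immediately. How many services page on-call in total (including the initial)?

3

Round 1 — worker-2 pages on-call (initial).
  cache-2: +60 → 60 < 70
  lb-2: +60 → 60 ≥ 30
  search-1: +30 → 30 < 50
Round 2 — lb-2 pages on-call.
  cache-2: +80 → 140 ≥ 70
Round 3 — cache-2 pages on-call.
No further pages.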